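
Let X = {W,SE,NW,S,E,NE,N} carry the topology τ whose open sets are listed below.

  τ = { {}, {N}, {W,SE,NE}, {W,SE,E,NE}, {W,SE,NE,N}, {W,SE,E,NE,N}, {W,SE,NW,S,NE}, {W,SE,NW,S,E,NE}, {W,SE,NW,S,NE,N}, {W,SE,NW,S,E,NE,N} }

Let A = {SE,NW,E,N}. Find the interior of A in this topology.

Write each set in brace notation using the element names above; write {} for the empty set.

opens ⊆ A: {}, {N}; union → int = {N}

{N}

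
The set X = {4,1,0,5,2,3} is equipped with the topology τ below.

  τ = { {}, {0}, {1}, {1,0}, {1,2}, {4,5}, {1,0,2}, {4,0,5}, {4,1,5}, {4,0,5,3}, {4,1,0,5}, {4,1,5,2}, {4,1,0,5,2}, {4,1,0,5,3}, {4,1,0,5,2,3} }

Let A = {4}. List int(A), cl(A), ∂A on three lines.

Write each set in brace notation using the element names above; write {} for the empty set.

open subsets of A: {}; so int(A) = {}
closure: X∖int(X∖A) = X∖{1,0,2} = {4,5,3}
∂A = {4,5,3} minus {} = {4,5,3}

int(A) = {}
cl(A)  = {4,5,3}
∂A     = {4,5,3}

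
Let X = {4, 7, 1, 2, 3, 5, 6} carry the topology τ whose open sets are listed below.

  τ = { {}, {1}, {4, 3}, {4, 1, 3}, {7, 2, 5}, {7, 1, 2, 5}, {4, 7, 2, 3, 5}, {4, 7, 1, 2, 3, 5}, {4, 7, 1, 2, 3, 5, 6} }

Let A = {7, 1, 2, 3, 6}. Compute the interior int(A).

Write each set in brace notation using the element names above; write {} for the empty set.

{1}

open subsets of A: {}, {1}; so int(A) = {1}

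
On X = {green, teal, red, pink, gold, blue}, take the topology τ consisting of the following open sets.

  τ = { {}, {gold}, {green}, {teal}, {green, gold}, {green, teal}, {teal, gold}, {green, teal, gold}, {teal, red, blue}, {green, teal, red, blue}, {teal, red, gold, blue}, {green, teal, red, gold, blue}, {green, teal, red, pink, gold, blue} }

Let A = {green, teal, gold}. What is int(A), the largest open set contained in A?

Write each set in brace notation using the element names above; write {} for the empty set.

{green, teal, gold}

opens ⊆ A: {}, {green}, {gold}, {teal}, {green, gold}, {green, teal}, {teal, gold}, {green, teal, gold}; union → int = {green, teal, gold}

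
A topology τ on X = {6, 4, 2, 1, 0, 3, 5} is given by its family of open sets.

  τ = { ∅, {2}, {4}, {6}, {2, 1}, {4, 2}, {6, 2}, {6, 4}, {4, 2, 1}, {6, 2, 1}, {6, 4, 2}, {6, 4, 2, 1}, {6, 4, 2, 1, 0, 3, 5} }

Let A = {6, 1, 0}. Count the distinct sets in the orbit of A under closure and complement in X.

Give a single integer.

8

cl via duality: int({4, 2, 3, 5}) = {4, 2}, so X∖{4, 2} = {6, 1, 0, 3, 5}
Write k for closure, c for complement:
  1. A     = {6, 1, 0}
  2. kA    = {6, 1, 0, 3, 5}
  3. cA    = {4, 2, 3, 5}
  4. ckA   = {4, 2}
  5. kcA   = {4, 2, 1, 0, 3, 5}
  6. ckcA  = {6}
  7. kckcA = {6, 0, 3, 5}
  8. ckckcA = {4, 2, 1}
applying k or c yields no new set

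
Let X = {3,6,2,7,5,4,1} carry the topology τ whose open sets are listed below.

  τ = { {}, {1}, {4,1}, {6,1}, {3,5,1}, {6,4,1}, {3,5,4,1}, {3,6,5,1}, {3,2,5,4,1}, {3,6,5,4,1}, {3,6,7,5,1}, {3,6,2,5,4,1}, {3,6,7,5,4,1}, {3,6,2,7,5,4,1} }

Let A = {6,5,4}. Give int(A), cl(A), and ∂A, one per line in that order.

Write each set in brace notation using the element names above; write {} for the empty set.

int(A) = {}
cl(A)  = {3,6,2,7,5,4}
∂A     = {3,6,2,7,5,4}

opens ⊆ A: {}; union → int = {}
complement {3,2,7,1}; its interior {1}; cl(A) = X∖{1} = {3,6,2,7,5,4}
boundary = {3,6,2,7,5,4} ∖ {} = {3,6,2,7,5,4}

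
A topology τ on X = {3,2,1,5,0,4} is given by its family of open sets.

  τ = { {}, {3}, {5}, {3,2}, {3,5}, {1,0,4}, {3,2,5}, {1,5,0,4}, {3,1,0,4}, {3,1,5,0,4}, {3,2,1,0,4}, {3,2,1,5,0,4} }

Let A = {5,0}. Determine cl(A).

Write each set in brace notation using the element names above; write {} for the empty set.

complement {3,2,1,4}; its interior {3,2}; cl(A) = X∖{3,2} = {1,5,0,4}

{1,5,0,4}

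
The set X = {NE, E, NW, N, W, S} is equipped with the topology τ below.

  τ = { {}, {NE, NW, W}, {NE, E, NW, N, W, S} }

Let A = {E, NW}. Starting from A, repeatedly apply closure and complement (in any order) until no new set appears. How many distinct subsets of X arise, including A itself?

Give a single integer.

X∖A={NE, N, W, S}, int(X∖A)={}, hence cl(A)={NE, E, NW, N, W, S}
Orbit (k=closure, c=complement):
  1. A     = {E, NW}
  2. kA    = {NE, E, NW, N, W, S}
  3. cA    = {NE, N, W, S}
  4. ckA   = {}
(closed under both — stop)

4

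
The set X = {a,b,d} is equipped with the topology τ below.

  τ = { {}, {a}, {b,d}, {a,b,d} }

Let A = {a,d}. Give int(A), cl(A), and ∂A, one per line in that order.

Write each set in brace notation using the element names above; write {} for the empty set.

int(A) = {a}
cl(A)  = {a,b,d}
∂A     = {b,d}

opens ⊆ A: {}, {a}; union → int = {a}
complement {b}; its interior {}; cl(A) = X∖{} = {a,b,d}
boundary = {a,b,d} ∖ {a} = {b,d}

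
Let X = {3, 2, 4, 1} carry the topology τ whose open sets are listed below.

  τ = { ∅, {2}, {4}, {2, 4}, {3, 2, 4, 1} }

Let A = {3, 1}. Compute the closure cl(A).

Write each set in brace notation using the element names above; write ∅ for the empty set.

{3, 1}

cl via duality: int({2, 4}) = {2, 4}, so X∖{2, 4} = {3, 1}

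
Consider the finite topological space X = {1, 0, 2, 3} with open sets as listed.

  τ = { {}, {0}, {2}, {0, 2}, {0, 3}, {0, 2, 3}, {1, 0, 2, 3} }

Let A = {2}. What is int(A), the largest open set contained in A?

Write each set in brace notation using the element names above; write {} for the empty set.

open subsets of A: {}, {2}; so int(A) = {2}

{2}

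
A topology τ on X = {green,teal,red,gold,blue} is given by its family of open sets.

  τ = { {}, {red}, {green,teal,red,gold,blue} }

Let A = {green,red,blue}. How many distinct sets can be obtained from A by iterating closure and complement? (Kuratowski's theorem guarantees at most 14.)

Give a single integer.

X∖A={teal,gold}, int(X∖A)={}, hence cl(A)={green,teal,red,gold,blue}
Orbit (k=closure, c=complement):
  1. A     = {green,red,blue}
  2. kA    = {green,teal,red,gold,blue}
  3. cA    = {teal,gold}
  4. ckA   = {}
  5. kcA   = {green,teal,gold,blue}
  6. ckcA  = {red}
(closed under both — stop)

6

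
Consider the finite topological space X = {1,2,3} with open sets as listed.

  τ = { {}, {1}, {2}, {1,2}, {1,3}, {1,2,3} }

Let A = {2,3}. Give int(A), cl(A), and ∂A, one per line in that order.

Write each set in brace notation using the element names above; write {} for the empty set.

opens ⊆ A: {}, {2}; union → int = {2}
complement {1}; its interior {1}; cl(A) = X∖{1} = {2,3}
boundary = {2,3} ∖ {2} = {3}

int(A) = {2}
cl(A)  = {2,3}
∂A     = {3}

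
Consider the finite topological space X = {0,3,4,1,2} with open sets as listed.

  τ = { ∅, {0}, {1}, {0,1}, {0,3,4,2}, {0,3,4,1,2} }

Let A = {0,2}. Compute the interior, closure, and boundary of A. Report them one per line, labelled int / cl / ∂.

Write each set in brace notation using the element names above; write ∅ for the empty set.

opens ⊆ A: ∅, {0}; union → int = {0}
complement {3,4,1}; its interior {1}; cl(A) = X∖{1} = {0,3,4,2}
boundary = {0,3,4,2} ∖ {0} = {3,4,2}

int(A) = {0}
cl(A)  = {0,3,4,2}
∂A     = {3,4,2}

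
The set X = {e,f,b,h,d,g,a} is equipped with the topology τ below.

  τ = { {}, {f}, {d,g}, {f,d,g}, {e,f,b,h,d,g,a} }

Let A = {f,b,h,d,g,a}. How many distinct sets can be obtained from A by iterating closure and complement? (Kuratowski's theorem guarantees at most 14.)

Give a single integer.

6

X∖A={e}, int(X∖A)={}, hence cl(A)={e,f,b,h,d,g,a}
Orbit (k=closure, c=complement):
  1. A     = {f,b,h,d,g,a}
  2. kA    = {e,f,b,h,d,g,a}
  3. cA    = {e}
  4. ckA   = {}
  5. kcA   = {e,b,h,a}
  6. ckcA  = {f,d,g}
(closed under both — stop)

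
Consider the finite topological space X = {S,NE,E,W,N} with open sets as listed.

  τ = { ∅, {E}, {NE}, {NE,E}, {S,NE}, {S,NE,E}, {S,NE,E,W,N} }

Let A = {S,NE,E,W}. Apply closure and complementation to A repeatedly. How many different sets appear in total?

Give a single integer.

6

complement {N}; its interior ∅; cl(A) = X∖∅ = {S,NE,E,W,N}
With k = closure, c = complement:
  1. A     = {S,NE,E,W}
  2. kA    = {S,NE,E,W,N}
  3. cA    = {N}
  4. ckA   = ∅
  5. kcA   = {W,N}
  6. ckcA  = {S,NE,E}
k, c of each give nothing new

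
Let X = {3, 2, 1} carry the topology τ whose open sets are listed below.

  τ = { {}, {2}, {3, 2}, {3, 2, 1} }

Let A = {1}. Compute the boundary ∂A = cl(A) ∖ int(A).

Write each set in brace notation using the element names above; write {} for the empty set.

{1}

opens ⊆ A: {}; union → int = {}
complement {3, 2}; its interior {3, 2}; cl(A) = X∖{3, 2} = {1}
boundary = {1} ∖ {} = {1}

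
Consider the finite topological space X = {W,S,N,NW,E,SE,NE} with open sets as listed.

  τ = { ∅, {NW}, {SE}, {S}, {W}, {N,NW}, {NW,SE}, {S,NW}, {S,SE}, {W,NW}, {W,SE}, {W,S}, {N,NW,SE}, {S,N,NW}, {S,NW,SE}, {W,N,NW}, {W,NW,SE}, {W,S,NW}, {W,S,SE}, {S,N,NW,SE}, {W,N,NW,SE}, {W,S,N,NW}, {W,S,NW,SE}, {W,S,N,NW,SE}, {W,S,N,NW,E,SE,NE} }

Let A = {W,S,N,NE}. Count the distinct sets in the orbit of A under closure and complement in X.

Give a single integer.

cl via duality: int({NW,E,SE}) = {NW,SE}, so X∖{NW,SE} = {W,S,N,E,NE}
Write k for closure, c for complement:
  1. A     = {W,S,N,NE}
  2. kA    = {W,S,N,E,NE}
  3. cA    = {NW,E,SE}
  4. ckA   = {NW,SE}
  5. kcA   = {N,NW,E,SE,NE}
  6. ckcA  = {W,S}
  7. kckcA = {W,S,E,NE}
  8. ckckcA = {N,NW,SE}
applying k or c yields no new set

8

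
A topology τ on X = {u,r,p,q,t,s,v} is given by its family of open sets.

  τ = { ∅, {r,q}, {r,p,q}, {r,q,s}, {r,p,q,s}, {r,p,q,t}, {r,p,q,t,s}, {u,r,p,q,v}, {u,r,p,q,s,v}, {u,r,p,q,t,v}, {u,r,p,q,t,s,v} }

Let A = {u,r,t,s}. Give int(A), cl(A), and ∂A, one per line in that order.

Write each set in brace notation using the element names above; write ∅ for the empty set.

int(A) = ∅
cl(A)  = {u,r,p,q,t,s,v}
∂A     = {u,r,p,q,t,s,v}

U open, U⊆A: ∅. int(A) = ⋃ = ∅
X∖A={p,q,v}, int(X∖A)=∅, hence cl(A)={u,r,p,q,t,s,v}
∂A: remove int from cl → {u,r,p,q,t,s,v}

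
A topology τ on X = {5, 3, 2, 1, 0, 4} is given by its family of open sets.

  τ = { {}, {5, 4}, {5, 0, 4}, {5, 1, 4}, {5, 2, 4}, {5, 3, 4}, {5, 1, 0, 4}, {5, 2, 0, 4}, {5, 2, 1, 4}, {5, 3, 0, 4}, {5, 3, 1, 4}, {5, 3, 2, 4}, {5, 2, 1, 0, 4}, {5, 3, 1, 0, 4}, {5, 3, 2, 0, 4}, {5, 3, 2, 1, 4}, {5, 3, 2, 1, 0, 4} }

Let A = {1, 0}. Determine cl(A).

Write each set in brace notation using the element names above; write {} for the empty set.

{1, 0}

complement {5, 3, 2, 4}; its interior {5, 3, 2, 4}; cl(A) = X∖{5, 3, 2, 4} = {1, 0}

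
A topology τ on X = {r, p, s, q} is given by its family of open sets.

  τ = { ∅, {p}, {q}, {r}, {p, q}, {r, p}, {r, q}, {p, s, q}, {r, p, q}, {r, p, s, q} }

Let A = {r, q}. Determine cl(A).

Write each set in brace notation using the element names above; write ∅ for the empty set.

cl via duality: int({p, s}) = {p}, so X∖{p} = {r, s, q}

{r, s, q}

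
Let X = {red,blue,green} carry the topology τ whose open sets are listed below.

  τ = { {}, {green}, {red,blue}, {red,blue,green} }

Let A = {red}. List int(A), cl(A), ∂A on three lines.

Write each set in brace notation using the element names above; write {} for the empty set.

opens ⊆ A: {}; union → int = {}
complement {blue,green}; its interior {green}; cl(A) = X∖{green} = {red,blue}
boundary = {red,blue} ∖ {} = {red,blue}

int(A) = {}
cl(A)  = {red,blue}
∂A     = {red,blue}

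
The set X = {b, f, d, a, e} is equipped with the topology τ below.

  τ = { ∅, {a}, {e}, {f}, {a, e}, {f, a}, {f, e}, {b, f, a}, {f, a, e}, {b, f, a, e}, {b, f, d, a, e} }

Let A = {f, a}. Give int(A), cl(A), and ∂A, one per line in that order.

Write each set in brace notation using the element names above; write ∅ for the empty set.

interior: largest open inside A is {f, a} (from ∅, {f}, {a}, {f, a})
cl via duality: int({b, d, e}) = {e}, so X∖{e} = {b, f, d, a}
cl∖int = {b, d}

int(A) = {f, a}
cl(A)  = {b, f, d, a}
∂A     = {b, d}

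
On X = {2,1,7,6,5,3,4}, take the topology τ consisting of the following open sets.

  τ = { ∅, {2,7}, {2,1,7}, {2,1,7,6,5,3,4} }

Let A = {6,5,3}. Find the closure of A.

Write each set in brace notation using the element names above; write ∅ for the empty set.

X∖A={2,1,7,4}, int(X∖A)={2,1,7}, hence cl(A)={6,5,3,4}

{6,5,3,4}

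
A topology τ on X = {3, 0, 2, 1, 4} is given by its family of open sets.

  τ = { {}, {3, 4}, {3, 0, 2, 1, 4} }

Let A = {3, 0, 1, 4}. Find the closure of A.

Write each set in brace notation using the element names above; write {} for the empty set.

closure: X∖int(X∖A) = X∖{} = {3, 0, 2, 1, 4}

{3, 0, 2, 1, 4}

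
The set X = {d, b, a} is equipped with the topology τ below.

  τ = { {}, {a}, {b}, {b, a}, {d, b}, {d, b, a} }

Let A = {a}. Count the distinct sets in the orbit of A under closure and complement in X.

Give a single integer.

2

complement {d, b}; its interior {d, b}; cl(A) = X∖{d, b} = {a}
With k = closure, c = complement:
  1. A     = {a}
  2. cA    = {d, b}
k, c of each give nothing new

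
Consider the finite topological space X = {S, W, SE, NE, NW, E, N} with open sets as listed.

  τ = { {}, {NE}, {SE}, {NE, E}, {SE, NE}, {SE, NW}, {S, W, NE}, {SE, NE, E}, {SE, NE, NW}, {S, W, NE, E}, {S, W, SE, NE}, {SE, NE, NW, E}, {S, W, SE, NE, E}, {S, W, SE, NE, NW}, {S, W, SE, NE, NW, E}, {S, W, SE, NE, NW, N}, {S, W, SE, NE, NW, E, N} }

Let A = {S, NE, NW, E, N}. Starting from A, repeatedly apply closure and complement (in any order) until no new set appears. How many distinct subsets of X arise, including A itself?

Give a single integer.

10

closure: X∖int(X∖A) = X∖{SE} = {S, W, NE, NW, E, N}
Let k=closure and c=complement:
  1. A     = {S, NE, NW, E, N}
  2. kA    = {S, W, NE, NW, E, N}
  3. cA    = {W, SE}
  4. ckA   = {SE}
  5. kcA   = {S, W, SE, NW, N}
  6. kckA  = {SE, NW, N}
  7. ckcA  = {NE, E}
  8. ckckA = {S, W, NE, E}
  9. kckcA = {S, W, NE, E, N}
  10. ckckcA = {SE, NW}
— saturated at 10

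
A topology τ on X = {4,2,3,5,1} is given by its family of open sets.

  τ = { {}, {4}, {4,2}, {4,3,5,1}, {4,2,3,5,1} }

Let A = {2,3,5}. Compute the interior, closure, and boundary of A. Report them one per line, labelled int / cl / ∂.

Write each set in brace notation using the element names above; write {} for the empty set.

int(A) = {}
cl(A)  = {2,3,5,1}
∂A     = {2,3,5,1}

U open, U⊆A: {}. int(A) = ⋃ = {}
X∖A={4,1}, int(X∖A)={4}, hence cl(A)={2,3,5,1}
∂A: remove int from cl → {2,3,5,1}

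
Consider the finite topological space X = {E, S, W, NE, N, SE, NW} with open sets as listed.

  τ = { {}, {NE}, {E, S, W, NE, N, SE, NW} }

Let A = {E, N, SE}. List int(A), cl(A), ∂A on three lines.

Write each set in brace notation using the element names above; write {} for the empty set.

U open, U⊆A: {}. int(A) = ⋃ = {}
X∖A={S, W, NE, NW}, int(X∖A)={NE}, hence cl(A)={E, S, W, N, SE, NW}
∂A: remove int from cl → {E, S, W, N, SE, NW}

int(A) = {}
cl(A)  = {E, S, W, N, SE, NW}
∂A     = {E, S, W, N, SE, NW}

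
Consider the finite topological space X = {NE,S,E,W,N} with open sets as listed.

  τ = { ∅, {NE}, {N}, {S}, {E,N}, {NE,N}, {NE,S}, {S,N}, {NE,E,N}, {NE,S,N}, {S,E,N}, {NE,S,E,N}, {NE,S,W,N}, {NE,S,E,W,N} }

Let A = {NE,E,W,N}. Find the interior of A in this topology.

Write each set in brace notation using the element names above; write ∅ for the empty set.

U open, U⊆A: ∅, {N}, {NE}, {E,N}, {NE,N}, {NE,E,N}. int(A) = ⋃ = {NE,E,N}

{NE,E,N}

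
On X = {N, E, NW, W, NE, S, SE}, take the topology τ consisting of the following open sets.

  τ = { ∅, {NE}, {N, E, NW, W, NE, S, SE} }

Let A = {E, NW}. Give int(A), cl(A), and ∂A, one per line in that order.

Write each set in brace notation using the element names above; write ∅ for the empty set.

opens ⊆ A: ∅; union → int = ∅
complement {N, W, NE, S, SE}; its interior {NE}; cl(A) = X∖{NE} = {N, E, NW, W, S, SE}
boundary = {N, E, NW, W, S, SE} ∖ ∅ = {N, E, NW, W, S, SE}

int(A) = ∅
cl(A)  = {N, E, NW, W, S, SE}
∂A     = {N, E, NW, W, S, SE}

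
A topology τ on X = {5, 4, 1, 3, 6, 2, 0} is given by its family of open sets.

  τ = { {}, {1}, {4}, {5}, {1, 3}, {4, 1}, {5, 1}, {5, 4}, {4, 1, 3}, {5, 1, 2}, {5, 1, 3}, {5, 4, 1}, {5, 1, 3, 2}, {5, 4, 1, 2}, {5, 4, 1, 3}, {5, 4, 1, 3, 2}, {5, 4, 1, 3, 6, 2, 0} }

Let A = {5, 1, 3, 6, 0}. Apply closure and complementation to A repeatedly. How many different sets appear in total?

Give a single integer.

complement {4, 2}; its interior {4}; cl(A) = X∖{4} = {5, 1, 3, 6, 2, 0}
With k = closure, c = complement:
  1. A     = {5, 1, 3, 6, 0}
  2. kA    = {5, 1, 3, 6, 2, 0}
  3. cA    = {4, 2}
  4. ckA   = {4}
  5. kcA   = {4, 6, 2, 0}
  6. kckA  = {4, 6, 0}
  7. ckcA  = {5, 1, 3}
  8. ckckA = {5, 1, 3, 2}
k, c of each give nothing new

8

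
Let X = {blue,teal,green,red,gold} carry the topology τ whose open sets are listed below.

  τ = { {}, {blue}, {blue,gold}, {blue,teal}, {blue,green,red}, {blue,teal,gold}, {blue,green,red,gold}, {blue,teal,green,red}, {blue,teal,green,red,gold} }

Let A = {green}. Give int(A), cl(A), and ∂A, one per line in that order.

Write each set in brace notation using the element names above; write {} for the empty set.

int(A) = {}
cl(A)  = {green,red}
∂A     = {green,red}

open subsets of A: {}; so int(A) = {}
closure: X∖int(X∖A) = X∖{blue,teal,gold} = {green,red}
∂A = {green,red} minus {} = {green,red}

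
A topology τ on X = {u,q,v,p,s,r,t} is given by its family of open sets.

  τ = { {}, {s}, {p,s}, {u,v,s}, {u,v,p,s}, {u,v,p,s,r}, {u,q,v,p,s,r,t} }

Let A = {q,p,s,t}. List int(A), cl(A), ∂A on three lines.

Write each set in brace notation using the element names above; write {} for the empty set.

opens ⊆ A: {}, {s}, {p,s}; union → int = {p,s}
complement {u,v,r}; its interior {}; cl(A) = X∖{} = {u,q,v,p,s,r,t}
boundary = {u,q,v,p,s,r,t} ∖ {p,s} = {u,q,v,r,t}

int(A) = {p,s}
cl(A)  = {u,q,v,p,s,r,t}
∂A     = {u,q,v,r,t}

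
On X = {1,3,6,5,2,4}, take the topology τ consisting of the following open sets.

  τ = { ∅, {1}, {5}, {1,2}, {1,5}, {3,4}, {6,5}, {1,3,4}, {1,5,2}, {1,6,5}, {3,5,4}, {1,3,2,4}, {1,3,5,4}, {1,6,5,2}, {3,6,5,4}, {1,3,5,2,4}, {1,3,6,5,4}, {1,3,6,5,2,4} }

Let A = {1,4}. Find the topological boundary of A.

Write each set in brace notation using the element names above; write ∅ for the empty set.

open subsets of A: ∅, {1}; so int(A) = {1}
closure: X∖int(X∖A) = X∖{6,5} = {1,3,2,4}
∂A = {1,3,2,4} minus {1} = {3,2,4}

{3,2,4}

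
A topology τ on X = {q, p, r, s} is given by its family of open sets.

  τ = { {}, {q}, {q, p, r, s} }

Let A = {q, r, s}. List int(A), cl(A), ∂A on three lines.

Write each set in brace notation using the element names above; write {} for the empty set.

opens ⊆ A: {}, {q}; union → int = {q}
complement {p}; its interior {}; cl(A) = X∖{} = {q, p, r, s}
boundary = {q, p, r, s} ∖ {q} = {p, r, s}

int(A) = {q}
cl(A)  = {q, p, r, s}
∂A     = {p, r, s}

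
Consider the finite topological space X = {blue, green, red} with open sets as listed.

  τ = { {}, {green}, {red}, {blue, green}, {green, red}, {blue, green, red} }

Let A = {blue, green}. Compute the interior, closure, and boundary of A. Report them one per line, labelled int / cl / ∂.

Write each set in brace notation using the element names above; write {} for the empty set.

opens ⊆ A: {}, {green}, {blue, green}; union → int = {blue, green}
complement {red}; its interior {red}; cl(A) = X∖{red} = {blue, green}
boundary = {blue, green} ∖ {blue, green} = {}

int(A) = {blue, green}
cl(A)  = {blue, green}
∂A     = {}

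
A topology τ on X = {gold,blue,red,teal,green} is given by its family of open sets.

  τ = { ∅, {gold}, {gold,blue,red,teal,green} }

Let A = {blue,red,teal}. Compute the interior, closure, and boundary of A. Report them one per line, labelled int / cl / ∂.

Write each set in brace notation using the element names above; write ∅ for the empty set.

int(A) = ∅
cl(A)  = {blue,red,teal,green}
∂A     = {blue,red,teal,green}

interior: largest open inside A is ∅ (from ∅)
cl via duality: int({gold,green}) = {gold}, so X∖{gold} = {blue,red,teal,green}
cl∖int = {blue,red,teal,green}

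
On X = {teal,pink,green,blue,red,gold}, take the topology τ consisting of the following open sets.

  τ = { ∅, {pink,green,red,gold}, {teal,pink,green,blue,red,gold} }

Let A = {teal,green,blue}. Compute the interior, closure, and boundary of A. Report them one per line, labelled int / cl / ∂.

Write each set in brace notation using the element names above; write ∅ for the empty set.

int(A) = ∅
cl(A)  = {teal,pink,green,blue,red,gold}
∂A     = {teal,pink,green,blue,red,gold}

U open, U⊆A: ∅. int(A) = ⋃ = ∅
X∖A={pink,red,gold}, int(X∖A)=∅, hence cl(A)={teal,pink,green,blue,red,gold}
∂A: remove int from cl → {teal,pink,green,blue,red,gold}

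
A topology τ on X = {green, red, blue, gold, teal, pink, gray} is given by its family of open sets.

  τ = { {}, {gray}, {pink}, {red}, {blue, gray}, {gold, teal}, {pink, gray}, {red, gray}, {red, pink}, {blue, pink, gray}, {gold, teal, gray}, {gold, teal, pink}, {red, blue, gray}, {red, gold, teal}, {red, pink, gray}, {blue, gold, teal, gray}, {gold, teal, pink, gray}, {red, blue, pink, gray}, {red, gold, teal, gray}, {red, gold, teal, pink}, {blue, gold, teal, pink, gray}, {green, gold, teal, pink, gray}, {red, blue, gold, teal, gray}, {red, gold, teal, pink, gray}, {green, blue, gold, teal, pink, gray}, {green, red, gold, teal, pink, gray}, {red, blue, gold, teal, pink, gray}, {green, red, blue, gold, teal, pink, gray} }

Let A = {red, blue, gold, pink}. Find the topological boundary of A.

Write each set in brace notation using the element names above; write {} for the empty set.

{green, blue, gold, teal}

U open, U⊆A: {}, {pink}, {red}, {red, pink}. int(A) = ⋃ = {red, pink}
X∖A={green, teal, gray}, int(X∖A)={gray}, hence cl(A)={green, red, blue, gold, teal, pink}
∂A: remove int from cl → {green, blue, gold, teal}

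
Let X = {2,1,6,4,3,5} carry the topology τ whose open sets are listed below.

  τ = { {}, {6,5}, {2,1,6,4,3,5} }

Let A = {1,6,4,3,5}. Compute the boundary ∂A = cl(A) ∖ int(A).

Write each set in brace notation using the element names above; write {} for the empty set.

U open, U⊆A: {}, {6,5}. int(A) = ⋃ = {6,5}
X∖A={2}, int(X∖A)={}, hence cl(A)={2,1,6,4,3,5}
∂A: remove int from cl → {2,1,4,3}

{2,1,4,3}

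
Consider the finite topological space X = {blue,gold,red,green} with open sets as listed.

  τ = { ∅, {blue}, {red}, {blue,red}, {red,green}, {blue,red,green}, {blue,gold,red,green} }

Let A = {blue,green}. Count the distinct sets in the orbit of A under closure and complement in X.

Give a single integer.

8

X∖A={gold,red}, int(X∖A)={red}, hence cl(A)={blue,gold,green}
Orbit (k=closure, c=complement):
  1. A     = {blue,green}
  2. kA    = {blue,gold,green}
  3. cA    = {gold,red}
  4. ckA   = {red}
  5. kcA   = {gold,red,green}
  6. ckcA  = {blue}
  7. kckcA = {blue,gold}
  8. ckckcA = {red,green}
(closed under both — stop)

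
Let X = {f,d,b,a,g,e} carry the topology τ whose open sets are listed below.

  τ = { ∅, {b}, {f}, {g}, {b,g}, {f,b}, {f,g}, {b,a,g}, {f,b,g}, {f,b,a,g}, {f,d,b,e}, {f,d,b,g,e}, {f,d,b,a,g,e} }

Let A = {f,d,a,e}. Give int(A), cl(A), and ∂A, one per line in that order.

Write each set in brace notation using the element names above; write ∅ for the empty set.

int(A) = {f}
cl(A)  = {f,d,a,e}
∂A     = {d,a,e}

U open, U⊆A: ∅, {f}. int(A) = ⋃ = {f}
X∖A={b,g}, int(X∖A)={b,g}, hence cl(A)={f,d,a,e}
∂A: remove int from cl → {d,a,e}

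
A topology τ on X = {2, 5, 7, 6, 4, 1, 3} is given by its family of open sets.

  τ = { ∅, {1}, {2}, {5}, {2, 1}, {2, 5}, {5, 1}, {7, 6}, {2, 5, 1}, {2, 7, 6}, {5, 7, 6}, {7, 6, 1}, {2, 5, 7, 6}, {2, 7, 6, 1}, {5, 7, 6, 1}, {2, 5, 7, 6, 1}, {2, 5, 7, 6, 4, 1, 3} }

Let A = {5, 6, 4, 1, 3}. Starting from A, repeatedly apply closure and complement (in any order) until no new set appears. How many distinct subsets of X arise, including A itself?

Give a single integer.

complement {2, 7}; its interior {2}; cl(A) = X∖{2} = {5, 7, 6, 4, 1, 3}
With k = closure, c = complement:
  1. A     = {5, 6, 4, 1, 3}
  2. kA    = {5, 7, 6, 4, 1, 3}
  3. cA    = {2, 7}
  4. ckA   = {2}
  5. kcA   = {2, 7, 6, 4, 3}
  6. kckA  = {2, 4, 3}
  7. ckcA  = {5, 1}
  8. ckckA = {5, 7, 6, 1}
  9. kckcA = {5, 4, 1, 3}
  10. ckckcA = {2, 7, 6}
k, c of each give nothing new

10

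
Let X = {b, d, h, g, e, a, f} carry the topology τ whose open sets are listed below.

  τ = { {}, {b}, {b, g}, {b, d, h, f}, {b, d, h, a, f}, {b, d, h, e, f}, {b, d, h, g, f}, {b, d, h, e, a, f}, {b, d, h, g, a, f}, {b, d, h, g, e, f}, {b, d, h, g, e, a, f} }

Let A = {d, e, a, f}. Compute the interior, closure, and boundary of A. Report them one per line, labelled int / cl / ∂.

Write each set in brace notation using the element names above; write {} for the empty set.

int(A) = {}
cl(A)  = {d, h, e, a, f}
∂A     = {d, h, e, a, f}

opens ⊆ A: {}; union → int = {}
complement {b, h, g}; its interior {b, g}; cl(A) = X∖{b, g} = {d, h, e, a, f}
boundary = {d, h, e, a, f} ∖ {} = {d, h, e, a, f}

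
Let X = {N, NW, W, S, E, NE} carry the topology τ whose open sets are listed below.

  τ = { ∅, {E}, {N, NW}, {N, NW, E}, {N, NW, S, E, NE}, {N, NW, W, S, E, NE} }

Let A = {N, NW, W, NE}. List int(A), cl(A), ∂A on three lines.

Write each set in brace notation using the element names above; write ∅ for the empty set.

open subsets of A: ∅, {N, NW}; so int(A) = {N, NW}
closure: X∖int(X∖A) = X∖{E} = {N, NW, W, S, NE}
∂A = {N, NW, W, S, NE} minus {N, NW} = {W, S, NE}

int(A) = {N, NW}
cl(A)  = {N, NW, W, S, NE}
∂A     = {W, S, NE}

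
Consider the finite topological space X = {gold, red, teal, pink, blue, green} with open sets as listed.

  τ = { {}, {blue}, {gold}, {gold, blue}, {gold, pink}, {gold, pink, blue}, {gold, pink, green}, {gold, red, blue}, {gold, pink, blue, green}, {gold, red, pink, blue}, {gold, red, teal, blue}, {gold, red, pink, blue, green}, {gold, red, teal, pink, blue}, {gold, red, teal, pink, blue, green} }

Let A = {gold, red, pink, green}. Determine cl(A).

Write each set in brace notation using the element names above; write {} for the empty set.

{gold, red, teal, pink, green}

closure: X∖int(X∖A) = X∖{blue} = {gold, red, teal, pink, green}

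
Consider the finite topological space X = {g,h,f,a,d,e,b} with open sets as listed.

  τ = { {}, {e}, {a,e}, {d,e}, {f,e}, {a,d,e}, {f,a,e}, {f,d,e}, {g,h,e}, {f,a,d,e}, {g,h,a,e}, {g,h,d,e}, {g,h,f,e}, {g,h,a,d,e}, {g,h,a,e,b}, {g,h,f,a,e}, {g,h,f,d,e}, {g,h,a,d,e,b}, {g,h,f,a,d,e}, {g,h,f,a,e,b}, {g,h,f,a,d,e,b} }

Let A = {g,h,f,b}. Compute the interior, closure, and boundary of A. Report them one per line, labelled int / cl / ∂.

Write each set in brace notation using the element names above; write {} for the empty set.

U open, U⊆A: {}. int(A) = ⋃ = {}
X∖A={a,d,e}, int(X∖A)={a,d,e}, hence cl(A)={g,h,f,b}
∂A: remove int from cl → {g,h,f,b}

int(A) = {}
cl(A)  = {g,h,f,b}
∂A     = {g,h,f,b}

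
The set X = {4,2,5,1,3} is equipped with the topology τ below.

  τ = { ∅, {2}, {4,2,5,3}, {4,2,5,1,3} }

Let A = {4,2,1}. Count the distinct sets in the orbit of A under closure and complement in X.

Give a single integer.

6

closure: X∖int(X∖A) = X∖∅ = {4,2,5,1,3}
Let k=closure and c=complement:
  1. A     = {4,2,1}
  2. kA    = {4,2,5,1,3}
  3. cA    = {5,3}
  4. ckA   = ∅
  5. kcA   = {4,5,1,3}
  6. ckcA  = {2}
— saturated at 6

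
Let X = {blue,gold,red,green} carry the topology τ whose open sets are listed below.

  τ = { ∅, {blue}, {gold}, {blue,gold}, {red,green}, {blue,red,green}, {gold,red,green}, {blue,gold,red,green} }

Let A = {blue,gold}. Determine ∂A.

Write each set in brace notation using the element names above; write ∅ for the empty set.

∅

U open, U⊆A: ∅, {gold}, {blue}, {blue,gold}. int(A) = ⋃ = {blue,gold}
X∖A={red,green}, int(X∖A)={red,green}, hence cl(A)={blue,gold}
∂A: remove int from cl → ∅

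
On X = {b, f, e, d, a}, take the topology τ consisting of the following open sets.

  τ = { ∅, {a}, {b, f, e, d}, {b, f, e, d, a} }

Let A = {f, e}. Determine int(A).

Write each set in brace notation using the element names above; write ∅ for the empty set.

∅

U open, U⊆A: ∅. int(A) = ⋃ = ∅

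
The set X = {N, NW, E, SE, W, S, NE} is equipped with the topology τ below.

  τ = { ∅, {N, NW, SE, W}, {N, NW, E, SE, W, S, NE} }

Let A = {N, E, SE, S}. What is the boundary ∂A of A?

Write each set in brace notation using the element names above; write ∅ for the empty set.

open subsets of A: ∅; so int(A) = ∅
closure: X∖int(X∖A) = X∖∅ = {N, NW, E, SE, W, S, NE}
∂A = {N, NW, E, SE, W, S, NE} minus ∅ = {N, NW, E, SE, W, S, NE}

{N, NW, E, SE, W, S, NE}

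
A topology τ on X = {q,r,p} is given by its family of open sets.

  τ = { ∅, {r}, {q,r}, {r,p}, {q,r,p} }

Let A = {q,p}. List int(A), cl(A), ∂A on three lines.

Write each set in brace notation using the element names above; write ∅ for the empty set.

interior: largest open inside A is ∅ (from ∅)
cl via duality: int({r}) = {r}, so X∖{r} = {q,p}
cl∖int = {q,p}

int(A) = ∅
cl(A)  = {q,p}
∂A     = {q,p}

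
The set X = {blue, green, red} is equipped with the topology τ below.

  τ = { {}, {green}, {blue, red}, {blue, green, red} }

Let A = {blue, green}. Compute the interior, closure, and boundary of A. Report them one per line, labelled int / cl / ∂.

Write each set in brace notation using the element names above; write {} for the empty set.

int(A) = {green}
cl(A)  = {blue, green, red}
∂A     = {blue, red}

interior: largest open inside A is {green} (from {}, {green})
cl via duality: int({red}) = {}, so X∖{} = {blue, green, red}
cl∖int = {blue, red}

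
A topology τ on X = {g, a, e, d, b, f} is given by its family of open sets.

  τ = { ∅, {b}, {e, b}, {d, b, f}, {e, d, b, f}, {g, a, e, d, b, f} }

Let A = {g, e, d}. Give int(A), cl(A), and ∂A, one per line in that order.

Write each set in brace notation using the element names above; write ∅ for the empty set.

open subsets of A: ∅; so int(A) = ∅
closure: X∖int(X∖A) = X∖{b} = {g, a, e, d, f}
∂A = {g, a, e, d, f} minus ∅ = {g, a, e, d, f}

int(A) = ∅
cl(A)  = {g, a, e, d, f}
∂A     = {g, a, e, d, f}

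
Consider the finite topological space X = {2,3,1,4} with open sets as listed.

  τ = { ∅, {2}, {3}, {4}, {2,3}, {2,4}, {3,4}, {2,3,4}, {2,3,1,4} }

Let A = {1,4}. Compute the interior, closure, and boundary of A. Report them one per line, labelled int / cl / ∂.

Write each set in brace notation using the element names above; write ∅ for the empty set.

opens ⊆ A: ∅, {4}; union → int = {4}
complement {2,3}; its interior {2,3}; cl(A) = X∖{2,3} = {1,4}
boundary = {1,4} ∖ {4} = {1}

int(A) = {4}
cl(A)  = {1,4}
∂A     = {1}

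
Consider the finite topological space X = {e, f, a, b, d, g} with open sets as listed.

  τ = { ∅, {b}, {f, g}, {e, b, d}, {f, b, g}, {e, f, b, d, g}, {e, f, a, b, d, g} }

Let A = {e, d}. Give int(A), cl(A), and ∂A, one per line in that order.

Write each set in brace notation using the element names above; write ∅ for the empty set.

U open, U⊆A: ∅. int(A) = ⋃ = ∅
X∖A={f, a, b, g}, int(X∖A)={f, b, g}, hence cl(A)={e, a, d}
∂A: remove int from cl → {e, a, d}

int(A) = ∅
cl(A)  = {e, a, d}
∂A     = {e, a, d}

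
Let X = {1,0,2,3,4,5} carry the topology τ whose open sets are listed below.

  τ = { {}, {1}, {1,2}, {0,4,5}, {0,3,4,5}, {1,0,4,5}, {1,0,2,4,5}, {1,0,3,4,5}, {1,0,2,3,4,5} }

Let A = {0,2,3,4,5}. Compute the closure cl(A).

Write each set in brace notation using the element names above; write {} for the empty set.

X∖A={1}, int(X∖A)={1}, hence cl(A)={0,2,3,4,5}

{0,2,3,4,5}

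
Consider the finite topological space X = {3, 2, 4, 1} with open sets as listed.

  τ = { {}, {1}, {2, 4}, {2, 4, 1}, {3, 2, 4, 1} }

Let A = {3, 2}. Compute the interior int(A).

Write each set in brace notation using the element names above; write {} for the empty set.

U open, U⊆A: {}. int(A) = ⋃ = {}

{}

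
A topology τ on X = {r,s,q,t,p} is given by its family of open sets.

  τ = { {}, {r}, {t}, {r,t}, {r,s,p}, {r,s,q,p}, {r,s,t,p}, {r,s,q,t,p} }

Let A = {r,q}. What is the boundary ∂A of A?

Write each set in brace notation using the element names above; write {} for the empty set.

{s,q,p}

U open, U⊆A: {}, {r}. int(A) = ⋃ = {r}
X∖A={s,t,p}, int(X∖A)={t}, hence cl(A)={r,s,q,p}
∂A: remove int from cl → {s,q,p}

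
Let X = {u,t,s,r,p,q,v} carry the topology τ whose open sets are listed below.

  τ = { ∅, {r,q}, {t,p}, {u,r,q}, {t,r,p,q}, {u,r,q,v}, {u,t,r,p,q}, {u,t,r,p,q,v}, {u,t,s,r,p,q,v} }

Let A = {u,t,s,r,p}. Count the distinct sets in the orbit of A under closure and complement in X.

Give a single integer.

cl via duality: int({q,v}) = ∅, so X∖∅ = {u,t,s,r,p,q,v}
Write k for closure, c for complement:
  1. A     = {u,t,s,r,p}
  2. kA    = {u,t,s,r,p,q,v}
  3. cA    = {q,v}
  4. ckA   = ∅
  5. kcA   = {u,s,r,q,v}
  6. ckcA  = {t,p}
  7. kckcA = {t,s,p}
  8. ckckcA = {u,r,q,v}
applying k or c yields no new set

8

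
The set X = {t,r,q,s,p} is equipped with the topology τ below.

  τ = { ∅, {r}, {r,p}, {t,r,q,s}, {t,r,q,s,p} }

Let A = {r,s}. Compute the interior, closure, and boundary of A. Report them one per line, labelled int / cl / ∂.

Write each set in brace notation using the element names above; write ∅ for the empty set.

U open, U⊆A: ∅, {r}. int(A) = ⋃ = {r}
X∖A={t,q,p}, int(X∖A)=∅, hence cl(A)={t,r,q,s,p}
∂A: remove int from cl → {t,q,s,p}

int(A) = {r}
cl(A)  = {t,r,q,s,p}
∂A     = {t,q,s,p}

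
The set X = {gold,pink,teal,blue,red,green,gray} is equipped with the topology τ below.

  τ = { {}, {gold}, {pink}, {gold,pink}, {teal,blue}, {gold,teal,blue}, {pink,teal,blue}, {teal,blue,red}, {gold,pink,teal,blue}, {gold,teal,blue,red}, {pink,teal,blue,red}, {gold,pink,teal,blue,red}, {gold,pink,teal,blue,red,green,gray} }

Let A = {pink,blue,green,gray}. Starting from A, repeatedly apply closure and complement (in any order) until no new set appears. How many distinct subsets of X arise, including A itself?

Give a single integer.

complement {gold,teal,red}; its interior {gold}; cl(A) = X∖{gold} = {pink,teal,blue,red,green,gray}
With k = closure, c = complement:
  1. A     = {pink,blue,green,gray}
  2. kA    = {pink,teal,blue,red,green,gray}
  3. cA    = {gold,teal,red}
  4. ckA   = {gold}
  5. kcA   = {gold,teal,blue,red,green,gray}
  6. kckA  = {gold,green,gray}
  7. ckcA  = {pink}
  8. ckckA = {pink,teal,blue,red}
  9. kckcA = {pink,green,gray}
  10. ckckcA = {gold,teal,blue,red}
k, c of each give nothing new

10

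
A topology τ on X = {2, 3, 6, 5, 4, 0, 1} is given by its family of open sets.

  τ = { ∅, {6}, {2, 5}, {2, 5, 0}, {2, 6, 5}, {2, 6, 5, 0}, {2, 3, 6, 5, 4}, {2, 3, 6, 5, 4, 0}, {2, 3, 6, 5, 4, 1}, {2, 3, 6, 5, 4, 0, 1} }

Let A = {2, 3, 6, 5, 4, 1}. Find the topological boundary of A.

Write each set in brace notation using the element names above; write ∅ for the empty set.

{0}

interior: largest open inside A is {2, 3, 6, 5, 4, 1} (from ∅, {6}, {2, 5}, {2, 6, 5}, {2, 3, 6, 5, 4}, {2, 3, 6, 5, 4, 1})
cl via duality: int({0}) = ∅, so X∖∅ = {2, 3, 6, 5, 4, 0, 1}
cl∖int = {0}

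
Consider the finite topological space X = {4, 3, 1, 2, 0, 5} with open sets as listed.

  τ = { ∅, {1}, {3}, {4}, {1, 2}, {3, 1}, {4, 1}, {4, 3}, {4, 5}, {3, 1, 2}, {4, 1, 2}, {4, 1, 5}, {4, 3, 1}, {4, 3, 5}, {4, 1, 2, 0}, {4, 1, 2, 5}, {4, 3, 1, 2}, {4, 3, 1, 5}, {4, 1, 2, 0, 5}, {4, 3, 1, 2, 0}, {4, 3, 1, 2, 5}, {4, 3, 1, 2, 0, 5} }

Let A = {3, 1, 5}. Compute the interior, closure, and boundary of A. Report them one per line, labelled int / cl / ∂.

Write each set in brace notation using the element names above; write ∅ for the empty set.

U open, U⊆A: ∅, {1}, {3}, {3, 1}. int(A) = ⋃ = {3, 1}
X∖A={4, 2, 0}, int(X∖A)={4}, hence cl(A)={3, 1, 2, 0, 5}
∂A: remove int from cl → {2, 0, 5}

int(A) = {3, 1}
cl(A)  = {3, 1, 2, 0, 5}
∂A     = {2, 0, 5}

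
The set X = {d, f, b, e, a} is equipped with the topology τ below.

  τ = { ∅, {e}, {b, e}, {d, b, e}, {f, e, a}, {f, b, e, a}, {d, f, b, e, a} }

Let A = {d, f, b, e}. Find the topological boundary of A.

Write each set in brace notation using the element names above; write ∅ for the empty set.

{f, a}

opens ⊆ A: ∅, {e}, {b, e}, {d, b, e}; union → int = {d, b, e}
complement {a}; its interior ∅; cl(A) = X∖∅ = {d, f, b, e, a}
boundary = {d, f, b, e, a} ∖ {d, b, e} = {f, a}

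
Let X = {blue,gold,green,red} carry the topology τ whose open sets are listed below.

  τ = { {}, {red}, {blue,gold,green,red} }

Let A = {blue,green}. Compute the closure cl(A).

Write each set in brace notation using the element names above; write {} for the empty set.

{blue,gold,green}

closure: X∖int(X∖A) = X∖{red} = {blue,gold,green}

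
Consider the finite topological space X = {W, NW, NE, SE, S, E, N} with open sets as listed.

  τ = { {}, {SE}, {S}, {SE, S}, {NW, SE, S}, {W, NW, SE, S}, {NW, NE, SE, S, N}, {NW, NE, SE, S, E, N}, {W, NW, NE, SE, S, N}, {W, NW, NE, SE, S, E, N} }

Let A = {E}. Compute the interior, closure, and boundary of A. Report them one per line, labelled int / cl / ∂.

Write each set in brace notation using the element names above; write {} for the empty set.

interior: largest open inside A is {} (from {})
cl via duality: int({W, NW, NE, SE, S, N}) = {W, NW, NE, SE, S, N}, so X∖{W, NW, NE, SE, S, N} = {E}
cl∖int = {E}

int(A) = {}
cl(A)  = {E}
∂A     = {E}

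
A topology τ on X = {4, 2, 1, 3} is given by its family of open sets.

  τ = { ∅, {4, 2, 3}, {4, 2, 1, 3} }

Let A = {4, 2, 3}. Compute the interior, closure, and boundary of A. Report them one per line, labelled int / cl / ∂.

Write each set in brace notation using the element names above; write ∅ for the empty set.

int(A) = {4, 2, 3}
cl(A)  = {4, 2, 1, 3}
∂A     = {1}

open subsets of A: ∅, {4, 2, 3}; so int(A) = {4, 2, 3}
closure: X∖int(X∖A) = X∖∅ = {4, 2, 1, 3}
∂A = {4, 2, 1, 3} minus {4, 2, 3} = {1}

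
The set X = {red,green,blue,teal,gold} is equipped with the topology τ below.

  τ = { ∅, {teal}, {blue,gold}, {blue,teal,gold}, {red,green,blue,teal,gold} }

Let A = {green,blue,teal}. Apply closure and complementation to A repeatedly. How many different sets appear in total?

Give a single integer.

8

X∖A={red,gold}, int(X∖A)=∅, hence cl(A)={red,green,blue,teal,gold}
Orbit (k=closure, c=complement):
  1. A     = {green,blue,teal}
  2. kA    = {red,green,blue,teal,gold}
  3. cA    = {red,gold}
  4. ckA   = ∅
  5. kcA   = {red,green,blue,gold}
  6. ckcA  = {teal}
  7. kckcA = {red,green,teal}
  8. ckckcA = {blue,gold}
(closed under both — stop)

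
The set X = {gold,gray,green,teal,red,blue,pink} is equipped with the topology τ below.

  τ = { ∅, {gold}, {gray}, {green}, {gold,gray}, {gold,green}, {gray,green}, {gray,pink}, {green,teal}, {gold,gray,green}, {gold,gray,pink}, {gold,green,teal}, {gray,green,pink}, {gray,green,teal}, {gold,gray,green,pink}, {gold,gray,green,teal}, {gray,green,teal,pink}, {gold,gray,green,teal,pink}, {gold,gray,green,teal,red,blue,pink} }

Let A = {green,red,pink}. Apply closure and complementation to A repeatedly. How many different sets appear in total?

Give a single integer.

10

X∖A={gold,gray,teal,blue}, int(X∖A)={gold,gray}, hence cl(A)={green,teal,red,blue,pink}
Orbit (k=closure, c=complement):
  1. A     = {green,red,pink}
  2. kA    = {green,teal,red,blue,pink}
  3. cA    = {gold,gray,teal,blue}
  4. ckA   = {gold,gray}
  5. kcA   = {gold,gray,teal,red,blue,pink}
  6. kckA  = {gold,gray,red,blue,pink}
  7. ckcA  = {green}
  8. ckckA = {green,teal}
  9. kckcA = {green,teal,red,blue}
  10. ckckcA = {gold,gray,pink}
(closed under both — stop)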